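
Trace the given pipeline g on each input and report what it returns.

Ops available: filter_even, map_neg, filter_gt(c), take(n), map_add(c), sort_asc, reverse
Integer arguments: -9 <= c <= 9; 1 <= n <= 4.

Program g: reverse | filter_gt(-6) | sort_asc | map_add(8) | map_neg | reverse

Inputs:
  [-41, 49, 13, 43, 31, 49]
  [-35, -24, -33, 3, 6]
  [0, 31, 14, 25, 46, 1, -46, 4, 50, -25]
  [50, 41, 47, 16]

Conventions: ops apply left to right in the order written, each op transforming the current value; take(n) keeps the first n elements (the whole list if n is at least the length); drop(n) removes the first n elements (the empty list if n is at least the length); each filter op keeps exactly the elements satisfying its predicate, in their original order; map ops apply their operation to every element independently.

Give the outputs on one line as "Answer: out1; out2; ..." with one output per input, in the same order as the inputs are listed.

Execution, op by op:
  [-41, 49, 13, 43, 31, 49] -> [49, 31, 43, 13, 49, -41] -> [49, 31, 43, 13, 49] -> [13, 31, 43, 49, 49] -> [21, 39, 51, 57, 57] -> [-21, -39, -51, -57, -57] -> [-57, -57, -51, -39, -21]
  [-35, -24, -33, 3, 6] -> [6, 3, -33, -24, -35] -> [6, 3] -> [3, 6] -> [11, 14] -> [-11, -14] -> [-14, -11]
  [0, 31, 14, 25, 46, 1, -46, 4, 50, -25] -> [-25, 50, 4, -46, 1, 46, 25, 14, 31, 0] -> [50, 4, 1, 46, 25, 14, 31, 0] -> [0, 1, 4, 14, 25, 31, 46, 50] -> [8, 9, 12, 22, 33, 39, 54, 58] -> [-8, -9, -12, -22, -33, -39, -54, -58] -> [-58, -54, -39, -33, -22, -12, -9, -8]
  [50, 41, 47, 16] -> [16, 47, 41, 50] -> [16, 47, 41, 50] -> [16, 41, 47, 50] -> [24, 49, 55, 58] -> [-24, -49, -55, -58] -> [-58, -55, -49, -24]

[-57, -57, -51, -39, -21]; [-14, -11]; [-58, -54, -39, -33, -22, -12, -9, -8]; [-58, -55, -49, -24]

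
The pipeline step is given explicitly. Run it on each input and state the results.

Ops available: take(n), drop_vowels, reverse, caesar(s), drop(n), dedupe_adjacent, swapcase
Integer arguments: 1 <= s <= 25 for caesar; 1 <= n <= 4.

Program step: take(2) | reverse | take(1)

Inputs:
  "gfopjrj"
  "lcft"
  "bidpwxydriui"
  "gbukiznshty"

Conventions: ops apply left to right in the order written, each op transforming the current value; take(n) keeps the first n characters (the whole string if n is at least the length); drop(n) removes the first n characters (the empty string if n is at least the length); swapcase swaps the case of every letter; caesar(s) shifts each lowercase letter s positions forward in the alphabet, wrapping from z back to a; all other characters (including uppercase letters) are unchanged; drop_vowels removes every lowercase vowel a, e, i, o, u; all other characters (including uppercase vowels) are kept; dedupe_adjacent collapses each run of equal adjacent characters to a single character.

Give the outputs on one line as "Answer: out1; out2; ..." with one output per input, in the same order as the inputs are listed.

Execution, op by op:
  "gfopjrj" -> "gf" -> "fg" -> "f"
  "lcft" -> "lc" -> "cl" -> "c"
  "bidpwxydriui" -> "bi" -> "ib" -> "i"
  "gbukiznshty" -> "gb" -> "bg" -> "b"

"f"; "c"; "i"; "b"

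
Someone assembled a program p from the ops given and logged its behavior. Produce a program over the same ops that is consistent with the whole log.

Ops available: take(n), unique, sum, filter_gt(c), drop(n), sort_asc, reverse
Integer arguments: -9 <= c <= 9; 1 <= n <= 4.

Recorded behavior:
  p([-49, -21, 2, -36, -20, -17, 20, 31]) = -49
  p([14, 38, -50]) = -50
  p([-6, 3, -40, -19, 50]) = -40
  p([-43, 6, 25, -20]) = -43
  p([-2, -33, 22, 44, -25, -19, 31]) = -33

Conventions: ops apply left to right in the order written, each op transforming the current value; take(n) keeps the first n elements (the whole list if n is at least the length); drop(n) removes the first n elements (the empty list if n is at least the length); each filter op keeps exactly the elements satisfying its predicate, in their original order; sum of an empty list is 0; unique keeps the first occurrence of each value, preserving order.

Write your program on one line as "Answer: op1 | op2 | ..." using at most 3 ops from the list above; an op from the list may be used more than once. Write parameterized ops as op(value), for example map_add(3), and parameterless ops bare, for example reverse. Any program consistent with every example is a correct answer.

sort_asc | take(1) | sum

Check, running the answer program on each example:
  [-49, -21, 2, -36, -20, -17, 20, 31] -> [-49, -36, -21, -20, -17, 2, 20, 31] -> [-49] -> -49
  [14, 38, -50] -> [-50, 14, 38] -> [-50] -> -50
  [-6, 3, -40, -19, 50] -> [-40, -19, -6, 3, 50] -> [-40] -> -40
  [-43, 6, 25, -20] -> [-43, -20, 6, 25] -> [-43] -> -43
  [-2, -33, 22, 44, -25, -19, 31] -> [-33, -25, -19, -2, 22, 31, 44] -> [-33] -> -33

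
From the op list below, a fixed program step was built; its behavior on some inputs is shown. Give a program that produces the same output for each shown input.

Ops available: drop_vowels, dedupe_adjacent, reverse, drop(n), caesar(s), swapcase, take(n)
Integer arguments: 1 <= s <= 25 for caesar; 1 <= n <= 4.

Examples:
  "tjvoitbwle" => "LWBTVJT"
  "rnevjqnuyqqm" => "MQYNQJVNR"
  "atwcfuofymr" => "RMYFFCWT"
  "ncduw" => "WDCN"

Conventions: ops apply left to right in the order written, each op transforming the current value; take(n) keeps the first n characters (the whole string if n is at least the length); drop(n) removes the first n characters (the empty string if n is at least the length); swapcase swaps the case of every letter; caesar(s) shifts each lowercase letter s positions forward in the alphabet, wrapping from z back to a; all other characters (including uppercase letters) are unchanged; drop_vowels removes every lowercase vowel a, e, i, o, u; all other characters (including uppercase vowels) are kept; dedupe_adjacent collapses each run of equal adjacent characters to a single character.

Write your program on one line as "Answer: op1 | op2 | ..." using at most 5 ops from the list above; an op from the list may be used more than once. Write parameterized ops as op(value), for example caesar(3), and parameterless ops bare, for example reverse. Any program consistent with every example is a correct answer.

dedupe_adjacent | reverse | drop_vowels | swapcase

Check, running the answer program on each example:
  "tjvoitbwle" -> "tjvoitbwle" -> "elwbtiovjt" -> "lwbtvjt" -> "LWBTVJT"
  "rnevjqnuyqqm" -> "rnevjqnuyqm" -> "mqyunqjvenr" -> "mqynqjvnr" -> "MQYNQJVNR"
  "atwcfuofymr" -> "atwcfuofymr" -> "rmyfoufcwta" -> "rmyffcwt" -> "RMYFFCWT"
  "ncduw" -> "ncduw" -> "wudcn" -> "wdcn" -> "WDCN"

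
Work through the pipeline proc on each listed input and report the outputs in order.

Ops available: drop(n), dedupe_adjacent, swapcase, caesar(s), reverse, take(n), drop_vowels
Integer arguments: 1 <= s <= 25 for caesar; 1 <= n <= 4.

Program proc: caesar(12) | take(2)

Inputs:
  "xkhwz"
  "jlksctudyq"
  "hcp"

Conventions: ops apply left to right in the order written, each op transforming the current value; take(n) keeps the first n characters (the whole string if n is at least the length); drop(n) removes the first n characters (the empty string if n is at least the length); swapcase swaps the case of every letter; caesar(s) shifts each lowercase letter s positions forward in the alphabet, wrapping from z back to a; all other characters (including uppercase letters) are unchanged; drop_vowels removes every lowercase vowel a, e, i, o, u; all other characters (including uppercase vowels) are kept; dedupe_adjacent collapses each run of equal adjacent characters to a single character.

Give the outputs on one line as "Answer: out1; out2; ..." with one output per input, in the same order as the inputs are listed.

Execution, op by op:
  "xkhwz" -> "jwtil" -> "jw"
  "jlksctudyq" -> "vxweofgpkc" -> "vx"
  "hcp" -> "tob" -> "to"

"jw"; "vx"; "to"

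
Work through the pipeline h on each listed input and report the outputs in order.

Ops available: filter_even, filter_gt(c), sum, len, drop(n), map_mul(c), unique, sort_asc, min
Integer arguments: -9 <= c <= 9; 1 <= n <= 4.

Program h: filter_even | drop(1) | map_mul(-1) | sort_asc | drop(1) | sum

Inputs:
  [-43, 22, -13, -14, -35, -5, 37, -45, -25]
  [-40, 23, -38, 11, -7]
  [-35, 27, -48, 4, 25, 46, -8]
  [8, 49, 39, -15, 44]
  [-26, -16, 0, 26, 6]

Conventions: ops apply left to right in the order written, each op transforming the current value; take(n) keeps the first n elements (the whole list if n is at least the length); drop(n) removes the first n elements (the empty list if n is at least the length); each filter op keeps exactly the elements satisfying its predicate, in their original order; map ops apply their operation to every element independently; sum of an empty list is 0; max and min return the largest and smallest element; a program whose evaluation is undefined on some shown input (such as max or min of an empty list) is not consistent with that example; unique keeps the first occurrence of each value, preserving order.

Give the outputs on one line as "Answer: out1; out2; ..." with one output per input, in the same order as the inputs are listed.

Execution, op by op:
  [-43, 22, -13, -14, -35, -5, 37, -45, -25] -> [22, -14] -> [-14] -> [14] -> [14] -> [] -> 0
  [-40, 23, -38, 11, -7] -> [-40, -38] -> [-38] -> [38] -> [38] -> [] -> 0
  [-35, 27, -48, 4, 25, 46, -8] -> [-48, 4, 46, -8] -> [4, 46, -8] -> [-4, -46, 8] -> [-46, -4, 8] -> [-4, 8] -> 4
  [8, 49, 39, -15, 44] -> [8, 44] -> [44] -> [-44] -> [-44] -> [] -> 0
  [-26, -16, 0, 26, 6] -> [-26, -16, 0, 26, 6] -> [-16, 0, 26, 6] -> [16, 0, -26, -6] -> [-26, -6, 0, 16] -> [-6, 0, 16] -> 10

0; 0; 4; 0; 10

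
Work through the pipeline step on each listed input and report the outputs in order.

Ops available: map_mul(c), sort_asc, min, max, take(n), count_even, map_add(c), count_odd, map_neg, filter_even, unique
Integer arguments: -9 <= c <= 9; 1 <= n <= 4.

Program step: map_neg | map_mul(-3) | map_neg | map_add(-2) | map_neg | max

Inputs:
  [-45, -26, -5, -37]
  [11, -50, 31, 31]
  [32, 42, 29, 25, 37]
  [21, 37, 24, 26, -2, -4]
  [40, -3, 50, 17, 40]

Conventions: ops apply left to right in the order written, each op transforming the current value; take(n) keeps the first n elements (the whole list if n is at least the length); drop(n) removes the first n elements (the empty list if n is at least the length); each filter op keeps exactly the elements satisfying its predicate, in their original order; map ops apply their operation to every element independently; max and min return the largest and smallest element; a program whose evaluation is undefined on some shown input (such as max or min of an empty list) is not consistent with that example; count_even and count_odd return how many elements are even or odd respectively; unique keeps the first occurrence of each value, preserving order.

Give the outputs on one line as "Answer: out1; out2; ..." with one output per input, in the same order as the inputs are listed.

-13; 95; 128; 113; 152

Execution, op by op:
  [-45, -26, -5, -37] -> [45, 26, 5, 37] -> [-135, -78, -15, -111] -> [135, 78, 15, 111] -> [133, 76, 13, 109] -> [-133, -76, -13, -109] -> -13
  [11, -50, 31, 31] -> [-11, 50, -31, -31] -> [33, -150, 93, 93] -> [-33, 150, -93, -93] -> [-35, 148, -95, -95] -> [35, -148, 95, 95] -> 95
  [32, 42, 29, 25, 37] -> [-32, -42, -29, -25, -37] -> [96, 126, 87, 75, 111] -> [-96, -126, -87, -75, -111] -> [-98, -128, -89, -77, -113] -> [98, 128, 89, 77, 113] -> 128
  [21, 37, 24, 26, -2, -4] -> [-21, -37, -24, -26, 2, 4] -> [63, 111, 72, 78, -6, -12] -> [-63, -111, -72, -78, 6, 12] -> [-65, -113, -74, -80, 4, 10] -> [65, 113, 74, 80, -4, -10] -> 113
  [40, -3, 50, 17, 40] -> [-40, 3, -50, -17, -40] -> [120, -9, 150, 51, 120] -> [-120, 9, -150, -51, -120] -> [-122, 7, -152, -53, -122] -> [122, -7, 152, 53, 122] -> 152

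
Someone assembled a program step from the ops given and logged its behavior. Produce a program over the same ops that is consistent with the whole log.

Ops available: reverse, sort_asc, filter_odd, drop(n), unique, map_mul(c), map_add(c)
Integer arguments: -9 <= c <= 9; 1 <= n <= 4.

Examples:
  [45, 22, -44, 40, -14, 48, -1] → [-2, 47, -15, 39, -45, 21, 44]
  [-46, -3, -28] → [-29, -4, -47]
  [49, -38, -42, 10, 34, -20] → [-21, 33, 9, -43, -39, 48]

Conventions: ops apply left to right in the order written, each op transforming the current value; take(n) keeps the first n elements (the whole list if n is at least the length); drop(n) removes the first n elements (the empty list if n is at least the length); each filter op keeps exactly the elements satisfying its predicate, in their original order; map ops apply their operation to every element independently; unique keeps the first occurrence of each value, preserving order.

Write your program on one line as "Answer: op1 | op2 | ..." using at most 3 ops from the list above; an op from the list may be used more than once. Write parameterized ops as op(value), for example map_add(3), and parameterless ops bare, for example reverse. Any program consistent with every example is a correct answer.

map_add(-1) | reverse

Check, running the answer program on each example:
  [45, 22, -44, 40, -14, 48, -1] -> [44, 21, -45, 39, -15, 47, -2] -> [-2, 47, -15, 39, -45, 21, 44]
  [-46, -3, -28] -> [-47, -4, -29] -> [-29, -4, -47]
  [49, -38, -42, 10, 34, -20] -> [48, -39, -43, 9, 33, -21] -> [-21, 33, 9, -43, -39, 48]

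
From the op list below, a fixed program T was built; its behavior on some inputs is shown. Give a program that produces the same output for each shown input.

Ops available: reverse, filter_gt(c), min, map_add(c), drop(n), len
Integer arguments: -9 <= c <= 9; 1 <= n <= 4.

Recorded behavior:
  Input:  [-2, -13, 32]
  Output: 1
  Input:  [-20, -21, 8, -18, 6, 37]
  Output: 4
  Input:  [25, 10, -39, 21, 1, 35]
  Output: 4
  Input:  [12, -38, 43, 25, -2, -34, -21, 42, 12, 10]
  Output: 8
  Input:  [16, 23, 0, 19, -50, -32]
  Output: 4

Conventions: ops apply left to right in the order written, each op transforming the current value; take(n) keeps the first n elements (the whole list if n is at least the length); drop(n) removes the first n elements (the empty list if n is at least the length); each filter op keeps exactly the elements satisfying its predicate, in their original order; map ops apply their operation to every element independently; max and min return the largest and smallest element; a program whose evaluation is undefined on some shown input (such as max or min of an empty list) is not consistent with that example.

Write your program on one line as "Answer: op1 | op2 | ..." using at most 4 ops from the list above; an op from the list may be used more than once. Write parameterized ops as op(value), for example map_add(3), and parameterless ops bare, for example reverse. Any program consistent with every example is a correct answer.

reverse | drop(2) | reverse | len

Check, running the answer program on each example:
  [-2, -13, 32] -> [32, -13, -2] -> [-2] -> [-2] -> 1
  [-20, -21, 8, -18, 6, 37] -> [37, 6, -18, 8, -21, -20] -> [-18, 8, -21, -20] -> [-20, -21, 8, -18] -> 4
  [25, 10, -39, 21, 1, 35] -> [35, 1, 21, -39, 10, 25] -> [21, -39, 10, 25] -> [25, 10, -39, 21] -> 4
  [12, -38, 43, 25, -2, -34, -21, 42, 12, 10] -> [10, 12, 42, -21, -34, -2, 25, 43, -38, 12] -> [42, -21, -34, -2, 25, 43, -38, 12] -> [12, -38, 43, 25, -2, -34, -21, 42] -> 8
  [16, 23, 0, 19, -50, -32] -> [-32, -50, 19, 0, 23, 16] -> [19, 0, 23, 16] -> [16, 23, 0, 19] -> 4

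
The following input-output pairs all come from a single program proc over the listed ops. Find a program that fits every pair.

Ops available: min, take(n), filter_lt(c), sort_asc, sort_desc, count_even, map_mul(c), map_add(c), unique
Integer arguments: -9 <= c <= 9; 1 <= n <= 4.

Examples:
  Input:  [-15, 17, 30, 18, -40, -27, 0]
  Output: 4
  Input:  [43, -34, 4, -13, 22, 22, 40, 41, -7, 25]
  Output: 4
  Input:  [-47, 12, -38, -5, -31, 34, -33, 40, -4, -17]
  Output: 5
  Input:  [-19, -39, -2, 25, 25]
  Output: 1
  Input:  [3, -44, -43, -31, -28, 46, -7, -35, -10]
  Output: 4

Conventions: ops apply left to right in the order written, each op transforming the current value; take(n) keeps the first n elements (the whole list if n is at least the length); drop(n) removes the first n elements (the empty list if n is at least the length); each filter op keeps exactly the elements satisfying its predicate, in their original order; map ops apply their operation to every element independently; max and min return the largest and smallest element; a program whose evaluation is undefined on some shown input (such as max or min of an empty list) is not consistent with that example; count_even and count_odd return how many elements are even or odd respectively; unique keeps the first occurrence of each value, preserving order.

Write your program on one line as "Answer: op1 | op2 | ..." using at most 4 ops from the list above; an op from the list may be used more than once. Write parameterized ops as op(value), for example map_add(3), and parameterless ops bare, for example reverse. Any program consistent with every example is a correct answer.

map_mul(3) | sort_asc | unique | count_even

Check, running the answer program on each example:
  [-15, 17, 30, 18, -40, -27, 0] -> [-45, 51, 90, 54, -120, -81, 0] -> [-120, -81, -45, 0, 51, 54, 90] -> [-120, -81, -45, 0, 51, 54, 90] -> 4
  [43, -34, 4, -13, 22, 22, 40, 41, -7, 25] -> [129, -102, 12, -39, 66, 66, 120, 123, -21, 75] -> [-102, -39, -21, 12, 66, 66, 75, 120, 123, 129] -> [-102, -39, -21, 12, 66, 75, 120, 123, 129] -> 4
  [-47, 12, -38, -5, -31, 34, -33, 40, -4, -17] -> [-141, 36, -114, -15, -93, 102, -99, 120, -12, -51] -> [-141, -114, -99, -93, -51, -15, -12, 36, 102, 120] -> [-141, -114, -99, -93, -51, -15, -12, 36, 102, 120] -> 5
  [-19, -39, -2, 25, 25] -> [-57, -117, -6, 75, 75] -> [-117, -57, -6, 75, 75] -> [-117, -57, -6, 75] -> 1
  [3, -44, -43, -31, -28, 46, -7, -35, -10] -> [9, -132, -129, -93, -84, 138, -21, -105, -30] -> [-132, -129, -105, -93, -84, -30, -21, 9, 138] -> [-132, -129, -105, -93, -84, -30, -21, 9, 138] -> 4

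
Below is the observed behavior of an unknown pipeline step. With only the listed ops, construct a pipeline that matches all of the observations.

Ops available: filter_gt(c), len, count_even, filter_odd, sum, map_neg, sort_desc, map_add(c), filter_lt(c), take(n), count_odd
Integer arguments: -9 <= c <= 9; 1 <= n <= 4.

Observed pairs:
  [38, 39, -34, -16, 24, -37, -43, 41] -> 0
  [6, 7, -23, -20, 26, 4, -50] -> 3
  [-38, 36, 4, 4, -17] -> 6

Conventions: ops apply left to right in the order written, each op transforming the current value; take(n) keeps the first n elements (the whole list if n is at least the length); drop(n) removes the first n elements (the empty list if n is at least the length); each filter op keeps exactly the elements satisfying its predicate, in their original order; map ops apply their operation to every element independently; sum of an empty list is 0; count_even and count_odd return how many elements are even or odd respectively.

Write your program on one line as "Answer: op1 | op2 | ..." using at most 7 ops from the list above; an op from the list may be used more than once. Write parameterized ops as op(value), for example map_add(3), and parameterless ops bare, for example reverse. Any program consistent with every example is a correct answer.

filter_lt(5) | sort_desc | map_neg | filter_lt(3) | map_add(7) | sum

Check, running the answer program on each example:
  [38, 39, -34, -16, 24, -37, -43, 41] -> [-34, -16, -37, -43] -> [-16, -34, -37, -43] -> [16, 34, 37, 43] -> [] -> [] -> 0
  [6, 7, -23, -20, 26, 4, -50] -> [-23, -20, 4, -50] -> [4, -20, -23, -50] -> [-4, 20, 23, 50] -> [-4] -> [3] -> 3
  [-38, 36, 4, 4, -17] -> [-38, 4, 4, -17] -> [4, 4, -17, -38] -> [-4, -4, 17, 38] -> [-4, -4] -> [3, 3] -> 6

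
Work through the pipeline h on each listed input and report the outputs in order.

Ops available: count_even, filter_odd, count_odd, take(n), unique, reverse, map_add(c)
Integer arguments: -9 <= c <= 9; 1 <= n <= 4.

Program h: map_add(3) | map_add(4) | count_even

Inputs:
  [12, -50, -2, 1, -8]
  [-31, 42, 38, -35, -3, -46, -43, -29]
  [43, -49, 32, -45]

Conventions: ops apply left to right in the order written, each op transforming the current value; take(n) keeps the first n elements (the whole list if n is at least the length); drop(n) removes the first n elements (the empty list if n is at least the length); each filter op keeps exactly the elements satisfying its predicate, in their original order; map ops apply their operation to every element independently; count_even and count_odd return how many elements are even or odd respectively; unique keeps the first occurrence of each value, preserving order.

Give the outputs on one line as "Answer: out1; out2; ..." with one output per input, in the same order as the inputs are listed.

1; 5; 3

Execution, op by op:
  [12, -50, -2, 1, -8] -> [15, -47, 1, 4, -5] -> [19, -43, 5, 8, -1] -> 1
  [-31, 42, 38, -35, -3, -46, -43, -29] -> [-28, 45, 41, -32, 0, -43, -40, -26] -> [-24, 49, 45, -28, 4, -39, -36, -22] -> 5
  [43, -49, 32, -45] -> [46, -46, 35, -42] -> [50, -42, 39, -38] -> 3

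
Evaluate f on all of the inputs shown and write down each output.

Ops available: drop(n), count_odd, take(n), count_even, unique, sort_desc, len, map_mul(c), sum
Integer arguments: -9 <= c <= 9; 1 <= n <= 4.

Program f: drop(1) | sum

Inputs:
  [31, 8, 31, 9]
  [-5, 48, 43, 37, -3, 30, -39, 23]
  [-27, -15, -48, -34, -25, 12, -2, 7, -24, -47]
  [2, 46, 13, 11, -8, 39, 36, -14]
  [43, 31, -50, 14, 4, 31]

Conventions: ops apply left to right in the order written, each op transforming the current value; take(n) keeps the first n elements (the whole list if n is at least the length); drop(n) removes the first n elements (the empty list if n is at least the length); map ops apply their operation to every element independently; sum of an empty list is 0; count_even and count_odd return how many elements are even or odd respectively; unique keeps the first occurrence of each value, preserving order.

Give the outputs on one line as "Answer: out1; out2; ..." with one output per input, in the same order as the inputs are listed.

48; 139; -176; 123; 30

Execution, op by op:
  [31, 8, 31, 9] -> [8, 31, 9] -> 48
  [-5, 48, 43, 37, -3, 30, -39, 23] -> [48, 43, 37, -3, 30, -39, 23] -> 139
  [-27, -15, -48, -34, -25, 12, -2, 7, -24, -47] -> [-15, -48, -34, -25, 12, -2, 7, -24, -47] -> -176
  [2, 46, 13, 11, -8, 39, 36, -14] -> [46, 13, 11, -8, 39, 36, -14] -> 123
  [43, 31, -50, 14, 4, 31] -> [31, -50, 14, 4, 31] -> 30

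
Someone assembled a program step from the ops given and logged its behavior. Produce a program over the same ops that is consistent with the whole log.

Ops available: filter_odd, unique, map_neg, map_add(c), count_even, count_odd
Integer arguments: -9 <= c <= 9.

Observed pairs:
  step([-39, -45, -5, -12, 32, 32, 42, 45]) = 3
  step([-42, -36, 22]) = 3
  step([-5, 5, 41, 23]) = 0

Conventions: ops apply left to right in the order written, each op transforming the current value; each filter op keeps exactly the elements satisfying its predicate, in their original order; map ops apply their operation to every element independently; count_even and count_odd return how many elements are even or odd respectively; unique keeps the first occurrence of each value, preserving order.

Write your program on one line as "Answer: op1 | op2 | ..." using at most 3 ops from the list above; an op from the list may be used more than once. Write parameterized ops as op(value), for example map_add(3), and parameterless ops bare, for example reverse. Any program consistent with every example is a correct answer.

map_add(-3) | unique | count_odd

Check, running the answer program on each example:
  [-39, -45, -5, -12, 32, 32, 42, 45] -> [-42, -48, -8, -15, 29, 29, 39, 42] -> [-42, -48, -8, -15, 29, 39, 42] -> 3
  [-42, -36, 22] -> [-45, -39, 19] -> [-45, -39, 19] -> 3
  [-5, 5, 41, 23] -> [-8, 2, 38, 20] -> [-8, 2, 38, 20] -> 0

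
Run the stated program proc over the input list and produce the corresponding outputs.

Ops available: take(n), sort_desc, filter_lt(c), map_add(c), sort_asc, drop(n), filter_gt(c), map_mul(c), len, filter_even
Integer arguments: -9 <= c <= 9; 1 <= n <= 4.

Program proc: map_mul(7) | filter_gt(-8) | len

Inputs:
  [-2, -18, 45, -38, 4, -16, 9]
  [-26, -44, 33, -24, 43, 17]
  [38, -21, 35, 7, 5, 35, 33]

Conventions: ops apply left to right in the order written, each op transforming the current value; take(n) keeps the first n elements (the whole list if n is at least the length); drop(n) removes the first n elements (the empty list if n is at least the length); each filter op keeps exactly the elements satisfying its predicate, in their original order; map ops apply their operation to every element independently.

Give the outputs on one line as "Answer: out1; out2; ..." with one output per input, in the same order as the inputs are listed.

3; 3; 6

Execution, op by op:
  [-2, -18, 45, -38, 4, -16, 9] -> [-14, -126, 315, -266, 28, -112, 63] -> [315, 28, 63] -> 3
  [-26, -44, 33, -24, 43, 17] -> [-182, -308, 231, -168, 301, 119] -> [231, 301, 119] -> 3
  [38, -21, 35, 7, 5, 35, 33] -> [266, -147, 245, 49, 35, 245, 231] -> [266, 245, 49, 35, 245, 231] -> 6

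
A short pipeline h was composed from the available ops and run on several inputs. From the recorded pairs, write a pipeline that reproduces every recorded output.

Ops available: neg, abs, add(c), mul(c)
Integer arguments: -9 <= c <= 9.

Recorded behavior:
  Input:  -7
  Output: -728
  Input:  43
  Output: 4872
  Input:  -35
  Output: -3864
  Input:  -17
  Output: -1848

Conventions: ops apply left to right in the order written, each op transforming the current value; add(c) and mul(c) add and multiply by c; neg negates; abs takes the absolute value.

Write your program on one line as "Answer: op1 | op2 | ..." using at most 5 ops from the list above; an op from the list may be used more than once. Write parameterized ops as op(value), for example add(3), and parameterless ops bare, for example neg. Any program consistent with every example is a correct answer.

mul(7) | mul(2) | add(7) | neg | mul(-8)

Check, running the answer program on each example:
  -7 -> -49 -> -98 -> -91 -> 91 -> -728
  43 -> 301 -> 602 -> 609 -> -609 -> 4872
  -35 -> -245 -> -490 -> -483 -> 483 -> -3864
  -17 -> -119 -> -238 -> -231 -> 231 -> -1848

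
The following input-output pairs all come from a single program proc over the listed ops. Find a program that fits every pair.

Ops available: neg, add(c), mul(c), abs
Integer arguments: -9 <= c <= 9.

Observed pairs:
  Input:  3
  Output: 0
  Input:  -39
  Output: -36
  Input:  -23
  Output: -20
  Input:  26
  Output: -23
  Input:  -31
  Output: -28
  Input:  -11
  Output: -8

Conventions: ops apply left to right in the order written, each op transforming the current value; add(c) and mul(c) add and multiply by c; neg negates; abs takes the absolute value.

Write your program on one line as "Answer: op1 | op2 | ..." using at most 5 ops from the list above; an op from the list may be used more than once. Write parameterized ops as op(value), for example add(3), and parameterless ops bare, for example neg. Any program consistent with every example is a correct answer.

neg | abs | add(6) | neg | add(9)

Check, running the answer program on each example:
  3 -> -3 -> 3 -> 9 -> -9 -> 0
  -39 -> 39 -> 39 -> 45 -> -45 -> -36
  -23 -> 23 -> 23 -> 29 -> -29 -> -20
  26 -> -26 -> 26 -> 32 -> -32 -> -23
  -31 -> 31 -> 31 -> 37 -> -37 -> -28
  -11 -> 11 -> 11 -> 17 -> -17 -> -8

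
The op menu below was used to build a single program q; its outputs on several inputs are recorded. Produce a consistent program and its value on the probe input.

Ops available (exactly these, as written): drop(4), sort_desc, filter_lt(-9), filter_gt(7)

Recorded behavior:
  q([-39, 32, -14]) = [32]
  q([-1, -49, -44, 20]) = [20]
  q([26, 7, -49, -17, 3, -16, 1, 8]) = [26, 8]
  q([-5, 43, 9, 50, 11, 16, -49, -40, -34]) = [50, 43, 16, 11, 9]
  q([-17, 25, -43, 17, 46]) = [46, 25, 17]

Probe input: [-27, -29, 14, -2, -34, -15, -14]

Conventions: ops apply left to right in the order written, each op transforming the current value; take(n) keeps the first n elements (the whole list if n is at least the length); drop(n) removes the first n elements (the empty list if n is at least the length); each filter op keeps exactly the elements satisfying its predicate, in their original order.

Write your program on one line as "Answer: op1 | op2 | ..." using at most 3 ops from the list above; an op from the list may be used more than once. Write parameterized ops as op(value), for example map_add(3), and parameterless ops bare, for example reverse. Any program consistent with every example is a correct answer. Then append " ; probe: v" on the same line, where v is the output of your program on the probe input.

sort_desc | filter_gt(7) ; probe: [14]

Check, running the answer program on each example:
  [-39, 32, -14] -> [32, -14, -39] -> [32]
  [-1, -49, -44, 20] -> [20, -1, -44, -49] -> [20]
  [26, 7, -49, -17, 3, -16, 1, 8] -> [26, 8, 7, 3, 1, -16, -17, -49] -> [26, 8]
  [-5, 43, 9, 50, 11, 16, -49, -40, -34] -> [50, 43, 16, 11, 9, -5, -34, -40, -49] -> [50, 43, 16, 11, 9]
  [-17, 25, -43, 17, 46] -> [46, 25, 17, -17, -43] -> [46, 25, 17]
  probe: [-27, -29, 14, -2, -34, -15, -14] -> [14, -2, -14, -15, -27, -29, -34] -> [14]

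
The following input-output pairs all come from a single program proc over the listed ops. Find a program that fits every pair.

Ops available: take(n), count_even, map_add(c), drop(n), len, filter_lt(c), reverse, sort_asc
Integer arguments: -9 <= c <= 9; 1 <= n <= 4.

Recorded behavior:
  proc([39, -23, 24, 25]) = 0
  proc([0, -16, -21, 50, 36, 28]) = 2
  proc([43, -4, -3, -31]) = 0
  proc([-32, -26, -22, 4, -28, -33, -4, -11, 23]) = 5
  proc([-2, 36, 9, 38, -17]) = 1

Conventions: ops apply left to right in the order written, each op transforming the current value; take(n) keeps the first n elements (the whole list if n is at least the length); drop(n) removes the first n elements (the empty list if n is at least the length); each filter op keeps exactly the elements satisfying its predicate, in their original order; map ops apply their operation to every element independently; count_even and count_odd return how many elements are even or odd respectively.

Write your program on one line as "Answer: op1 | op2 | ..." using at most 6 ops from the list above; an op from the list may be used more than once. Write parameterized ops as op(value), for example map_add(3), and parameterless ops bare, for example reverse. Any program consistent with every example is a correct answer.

drop(4) | map_add(-6) | map_add(5) | sort_asc | len

Check, running the answer program on each example:
  [39, -23, 24, 25] -> [] -> [] -> [] -> [] -> 0
  [0, -16, -21, 50, 36, 28] -> [36, 28] -> [30, 22] -> [35, 27] -> [27, 35] -> 2
  [43, -4, -3, -31] -> [] -> [] -> [] -> [] -> 0
  [-32, -26, -22, 4, -28, -33, -4, -11, 23] -> [-28, -33, -4, -11, 23] -> [-34, -39, -10, -17, 17] -> [-29, -34, -5, -12, 22] -> [-34, -29, -12, -5, 22] -> 5
  [-2, 36, 9, 38, -17] -> [-17] -> [-23] -> [-18] -> [-18] -> 1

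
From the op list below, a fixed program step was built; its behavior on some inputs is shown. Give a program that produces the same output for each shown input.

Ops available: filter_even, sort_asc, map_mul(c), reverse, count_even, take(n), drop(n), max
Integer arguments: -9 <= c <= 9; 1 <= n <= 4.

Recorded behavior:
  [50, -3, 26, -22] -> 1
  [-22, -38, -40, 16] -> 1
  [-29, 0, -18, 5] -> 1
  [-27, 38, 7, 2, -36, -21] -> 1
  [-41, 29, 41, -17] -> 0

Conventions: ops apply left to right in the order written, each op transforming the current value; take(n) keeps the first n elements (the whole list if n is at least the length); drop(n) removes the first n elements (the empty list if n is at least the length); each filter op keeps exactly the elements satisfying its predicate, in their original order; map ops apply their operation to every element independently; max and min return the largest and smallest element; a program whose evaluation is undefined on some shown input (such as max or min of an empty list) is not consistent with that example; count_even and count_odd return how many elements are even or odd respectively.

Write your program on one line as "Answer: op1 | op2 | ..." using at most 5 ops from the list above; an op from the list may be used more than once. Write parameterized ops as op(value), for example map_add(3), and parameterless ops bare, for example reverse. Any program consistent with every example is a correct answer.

filter_even | take(1) | map_mul(-1) | count_even

Check, running the answer program on each example:
  [50, -3, 26, -22] -> [50, 26, -22] -> [50] -> [-50] -> 1
  [-22, -38, -40, 16] -> [-22, -38, -40, 16] -> [-22] -> [22] -> 1
  [-29, 0, -18, 5] -> [0, -18] -> [0] -> [0] -> 1
  [-27, 38, 7, 2, -36, -21] -> [38, 2, -36] -> [38] -> [-38] -> 1
  [-41, 29, 41, -17] -> [] -> [] -> [] -> 0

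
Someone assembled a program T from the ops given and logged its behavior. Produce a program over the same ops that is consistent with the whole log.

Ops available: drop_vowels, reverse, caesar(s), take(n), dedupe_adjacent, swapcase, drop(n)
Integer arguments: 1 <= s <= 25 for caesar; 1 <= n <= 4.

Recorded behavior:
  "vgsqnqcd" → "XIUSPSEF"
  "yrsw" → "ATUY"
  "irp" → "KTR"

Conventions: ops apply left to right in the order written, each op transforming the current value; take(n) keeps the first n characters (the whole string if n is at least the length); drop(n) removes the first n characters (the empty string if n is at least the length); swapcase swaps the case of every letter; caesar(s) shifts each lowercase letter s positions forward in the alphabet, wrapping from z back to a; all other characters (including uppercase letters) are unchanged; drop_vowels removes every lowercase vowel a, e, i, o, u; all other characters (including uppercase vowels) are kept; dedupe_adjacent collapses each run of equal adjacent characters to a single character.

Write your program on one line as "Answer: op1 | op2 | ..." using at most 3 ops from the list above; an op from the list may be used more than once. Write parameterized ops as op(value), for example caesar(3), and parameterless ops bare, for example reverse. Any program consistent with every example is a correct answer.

caesar(2) | swapcase

Check, running the answer program on each example:
  "vgsqnqcd" -> "xiuspsef" -> "XIUSPSEF"
  "yrsw" -> "atuy" -> "ATUY"
  "irp" -> "ktr" -> "KTR"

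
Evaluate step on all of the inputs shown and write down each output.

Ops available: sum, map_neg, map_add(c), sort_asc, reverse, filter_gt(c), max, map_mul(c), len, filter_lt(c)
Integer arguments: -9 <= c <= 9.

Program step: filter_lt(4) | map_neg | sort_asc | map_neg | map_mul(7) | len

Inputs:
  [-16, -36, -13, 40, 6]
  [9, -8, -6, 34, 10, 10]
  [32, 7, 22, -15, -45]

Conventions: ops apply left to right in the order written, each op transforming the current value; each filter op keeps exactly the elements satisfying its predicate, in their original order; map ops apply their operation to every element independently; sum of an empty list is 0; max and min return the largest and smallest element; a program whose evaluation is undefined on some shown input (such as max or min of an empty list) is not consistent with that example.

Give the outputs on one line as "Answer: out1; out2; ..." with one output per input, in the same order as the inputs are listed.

3; 2; 2

Execution, op by op:
  [-16, -36, -13, 40, 6] -> [-16, -36, -13] -> [16, 36, 13] -> [13, 16, 36] -> [-13, -16, -36] -> [-91, -112, -252] -> 3
  [9, -8, -6, 34, 10, 10] -> [-8, -6] -> [8, 6] -> [6, 8] -> [-6, -8] -> [-42, -56] -> 2
  [32, 7, 22, -15, -45] -> [-15, -45] -> [15, 45] -> [15, 45] -> [-15, -45] -> [-105, -315] -> 2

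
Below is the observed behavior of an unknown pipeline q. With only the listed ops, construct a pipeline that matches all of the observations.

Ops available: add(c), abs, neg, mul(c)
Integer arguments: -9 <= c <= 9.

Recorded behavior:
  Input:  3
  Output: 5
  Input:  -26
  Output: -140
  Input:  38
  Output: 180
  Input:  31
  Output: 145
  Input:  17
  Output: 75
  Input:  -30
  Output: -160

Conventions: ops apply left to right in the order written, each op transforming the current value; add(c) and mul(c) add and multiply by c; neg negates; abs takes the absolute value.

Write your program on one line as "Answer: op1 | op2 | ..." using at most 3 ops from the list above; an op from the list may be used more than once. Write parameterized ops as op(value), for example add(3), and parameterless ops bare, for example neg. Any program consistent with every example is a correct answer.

add(5) | add(-7) | mul(5)

Check, running the answer program on each example:
  3 -> 8 -> 1 -> 5
  -26 -> -21 -> -28 -> -140
  38 -> 43 -> 36 -> 180
  31 -> 36 -> 29 -> 145
  17 -> 22 -> 15 -> 75
  -30 -> -25 -> -32 -> -160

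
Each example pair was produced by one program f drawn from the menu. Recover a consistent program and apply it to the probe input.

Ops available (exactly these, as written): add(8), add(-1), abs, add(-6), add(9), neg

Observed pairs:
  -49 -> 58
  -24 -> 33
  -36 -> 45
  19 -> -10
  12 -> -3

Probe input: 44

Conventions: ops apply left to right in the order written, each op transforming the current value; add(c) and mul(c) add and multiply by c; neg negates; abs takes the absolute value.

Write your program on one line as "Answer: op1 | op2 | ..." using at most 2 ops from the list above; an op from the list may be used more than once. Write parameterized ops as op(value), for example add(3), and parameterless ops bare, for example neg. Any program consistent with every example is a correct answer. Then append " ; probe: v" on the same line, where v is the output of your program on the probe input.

neg | add(9) ; probe: -35

Check, running the answer program on each example:
  -49 -> 49 -> 58
  -24 -> 24 -> 33
  -36 -> 36 -> 45
  19 -> -19 -> -10
  12 -> -12 -> -3
  probe: 44 -> -44 -> -35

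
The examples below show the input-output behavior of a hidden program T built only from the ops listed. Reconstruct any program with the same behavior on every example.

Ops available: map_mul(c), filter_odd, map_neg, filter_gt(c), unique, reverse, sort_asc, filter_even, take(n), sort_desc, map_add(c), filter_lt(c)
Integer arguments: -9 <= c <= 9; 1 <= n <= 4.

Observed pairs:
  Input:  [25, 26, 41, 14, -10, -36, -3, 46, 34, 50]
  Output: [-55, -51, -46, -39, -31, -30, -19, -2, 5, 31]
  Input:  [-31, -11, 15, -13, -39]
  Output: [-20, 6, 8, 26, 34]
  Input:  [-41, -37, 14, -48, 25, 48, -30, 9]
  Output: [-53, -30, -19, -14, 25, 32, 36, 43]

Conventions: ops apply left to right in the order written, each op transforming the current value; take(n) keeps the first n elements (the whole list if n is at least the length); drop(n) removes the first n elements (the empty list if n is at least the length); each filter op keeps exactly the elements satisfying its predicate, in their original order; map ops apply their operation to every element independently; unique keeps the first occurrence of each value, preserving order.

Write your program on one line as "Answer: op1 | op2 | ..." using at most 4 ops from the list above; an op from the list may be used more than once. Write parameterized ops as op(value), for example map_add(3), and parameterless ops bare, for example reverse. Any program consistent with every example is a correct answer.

map_neg | sort_desc | map_add(-5) | sort_asc

Check, running the answer program on each example:
  [25, 26, 41, 14, -10, -36, -3, 46, 34, 50] -> [-25, -26, -41, -14, 10, 36, 3, -46, -34, -50] -> [36, 10, 3, -14, -25, -26, -34, -41, -46, -50] -> [31, 5, -2, -19, -30, -31, -39, -46, -51, -55] -> [-55, -51, -46, -39, -31, -30, -19, -2, 5, 31]
  [-31, -11, 15, -13, -39] -> [31, 11, -15, 13, 39] -> [39, 31, 13, 11, -15] -> [34, 26, 8, 6, -20] -> [-20, 6, 8, 26, 34]
  [-41, -37, 14, -48, 25, 48, -30, 9] -> [41, 37, -14, 48, -25, -48, 30, -9] -> [48, 41, 37, 30, -9, -14, -25, -48] -> [43, 36, 32, 25, -14, -19, -30, -53] -> [-53, -30, -19, -14, 25, 32, 36, 43]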